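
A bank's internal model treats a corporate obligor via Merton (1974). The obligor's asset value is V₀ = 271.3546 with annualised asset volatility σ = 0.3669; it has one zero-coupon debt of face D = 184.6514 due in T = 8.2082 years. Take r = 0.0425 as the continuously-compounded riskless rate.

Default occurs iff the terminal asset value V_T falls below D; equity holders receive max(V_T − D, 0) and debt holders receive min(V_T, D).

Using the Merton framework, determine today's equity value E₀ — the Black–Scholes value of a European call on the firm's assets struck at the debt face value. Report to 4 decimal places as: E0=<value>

With assets at 271.3546 and a single debt payment of 184.6514 at 8.2082 years:
d₁ = [ln(V₀/D) + (r + σ²/2)T] / (σ√T)
   = [ln(271.3546/184.6514) + (0.0425 + 0.5·0.3669²)·8.2082] / (0.3669·√8.2082)
   = [0.384957 + 0.901324] / 1.051167 = 1.223670
d₂ = d₁ − σ√T = 1.223670 − 1.051167 = 0.172503
N(d₁) = 0.889462,  N(d₂) = 0.568479,  e^(−rT) = 0.705500
E₀ = V₀·N(d₁) − D·e^(−rT)·N(d₂)
   = 271.3546·0.889462 − 184.6514·0.705500·0.568479 = 167.302858

E0=167.3029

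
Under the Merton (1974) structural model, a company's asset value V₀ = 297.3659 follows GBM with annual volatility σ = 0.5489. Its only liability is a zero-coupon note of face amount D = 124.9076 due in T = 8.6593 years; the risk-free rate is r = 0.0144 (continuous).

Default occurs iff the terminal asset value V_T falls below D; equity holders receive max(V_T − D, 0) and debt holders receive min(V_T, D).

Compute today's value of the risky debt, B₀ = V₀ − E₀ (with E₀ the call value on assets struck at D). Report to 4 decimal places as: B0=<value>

B0=69.7345

Apply the equity-as-call identities (strike 124.9076, horizon 8.6593 years):
d₁ = [ln(V₀/D) + (r + σ²/2)T] / (σ√T)
   = [ln(297.3659/124.9076) + (0.0144 + 0.5·0.5489²)·8.6593] / (0.5489·√8.6593)
   = [0.867389 + 1.429179] / 1.615231 = 1.421821
d₂ = d₁ − σ√T = 1.421821 − 1.615231 = -0.193410
N(d₁) = 0.922461,  N(d₂) = 0.423319,  e^(−rT) = 0.882767
E₀ = V₀·N(d₁) − D·e^(−rT)·N(d₂)
   = 297.3659·0.922461 − 124.9076·0.882767·0.423319 = 227.631437
B₀ = V₀ − E₀ = 297.3659 − 227.631437 = 69.734463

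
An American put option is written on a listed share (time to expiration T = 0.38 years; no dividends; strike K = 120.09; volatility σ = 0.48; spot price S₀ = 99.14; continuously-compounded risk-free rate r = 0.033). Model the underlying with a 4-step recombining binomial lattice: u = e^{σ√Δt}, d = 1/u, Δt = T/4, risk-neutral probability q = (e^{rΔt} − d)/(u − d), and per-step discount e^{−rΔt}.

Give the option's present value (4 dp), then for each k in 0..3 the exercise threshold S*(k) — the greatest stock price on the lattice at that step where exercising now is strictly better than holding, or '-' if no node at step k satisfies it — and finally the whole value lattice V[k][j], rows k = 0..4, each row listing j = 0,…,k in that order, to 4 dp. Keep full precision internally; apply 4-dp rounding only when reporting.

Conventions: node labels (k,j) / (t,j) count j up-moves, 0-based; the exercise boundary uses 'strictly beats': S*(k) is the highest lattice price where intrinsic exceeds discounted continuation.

price = 25.6076
boundary = - - 73.7471 85.5060
tree:
25.6076
35.3349 14.9680
46.3429 23.3365 5.7677
56.4848 34.5840 10.9924 0.0000
65.2319 46.3429 20.9500 0.0000 0.0000

Δt=0.09500  u=1.15945  d=0.86248  q=0.47365  discount=0.99687
step 4 (expiry): payoffs max(K−S,0) = 65.2319 46.3429 20.9500 0.0000 0.0000
step 3: (k=3,j=0): S=63.6052, K−S=56.4848, hold=56.1089 ⇒ V=56.4848 exercise | (k=3,j=1): S=85.5060, K−S=34.5840, hold=34.2081 ⇒ V=34.5840 exercise | (k=3,j=2): S=114.9479, K−S=5.1421, hold=10.9924 ⇒ V=10.9924 continue | (k=3,j=3): S=154.5273, K−S=0.0000, hold=0.0000 ⇒ V=0.0000 continue  boundary S*=85.5060
step 2: (k=2,j=0): S=73.7471, K−S=46.3429, hold=45.9670 ⇒ V=46.3429 exercise | (k=2,j=1): S=99.1400, K−S=20.9500, hold=23.3365 ⇒ V=23.3365 continue | (k=2,j=2): S=133.2764, K−S=0.0000, hold=5.7677 ⇒ V=5.7677 continue  boundary S*=73.7471
step 1: (k=1,j=0): S=85.5060, K−S=34.5840, hold=35.3349 ⇒ V=35.3349 continue | (k=1,j=1): S=114.9479, K−S=5.1421, hold=14.9680 ⇒ V=14.9680 continue  boundary S*=-
step 0: (k=0,j=0): S=99.1400, K−S=20.9500, hold=25.6076 ⇒ V=25.6076 continue  boundary S*=-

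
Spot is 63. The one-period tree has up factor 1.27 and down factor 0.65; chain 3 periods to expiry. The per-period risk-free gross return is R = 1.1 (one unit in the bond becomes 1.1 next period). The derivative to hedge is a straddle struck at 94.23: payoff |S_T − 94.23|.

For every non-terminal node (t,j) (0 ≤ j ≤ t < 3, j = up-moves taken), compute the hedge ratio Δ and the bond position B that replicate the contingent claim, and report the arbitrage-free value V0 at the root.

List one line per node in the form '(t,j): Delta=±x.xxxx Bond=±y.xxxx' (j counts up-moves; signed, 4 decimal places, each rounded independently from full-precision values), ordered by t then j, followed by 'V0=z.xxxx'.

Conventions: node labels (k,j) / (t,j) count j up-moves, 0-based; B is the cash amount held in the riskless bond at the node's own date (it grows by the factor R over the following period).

(0,0): Delta=-0.2238 Bond=41.9015
(1,0): Delta=-1.0000 Bond=77.8760
(1,1): Delta=-0.0738 Bond=34.0843
(2,0): Delta=-1.0000 Bond=85.6636
(2,1): Delta=-1.0000 Bond=85.6636
(2,2): Delta=0.1053 Bond=19.2948
V0=27.8005

The replicating-portfolio and risk-neutral prices coincide; use p* = (1.1−0.65)/(1.27−0.65) = 0.7258 for the latter.
Terminal payoffs: V(3,0)=76.9286, V(3,1)=60.4258, V(3,2)=28.1817, V(3,3)=34.8181
  t=2,j=0: stock 26.6175 → up 33.8042 (V=60.4258), down 17.3014 (V=76.9286). Price 59.0461; hedge Δ=-1.0000, bond B=85.6636.
  t=2,j=1: stock 52.0065 → up 66.0483 (V=28.1817), down 33.8042 (V=60.4258). Price 33.6571; hedge Δ=-1.0000, bond B=85.6636.
  t=2,j=2: stock 101.6127 → up 129.0481 (V=34.8181), down 66.0483 (V=28.1817). Price 29.9986; hedge Δ=0.1053, bond B=19.2948.
  t=1,j=0: stock 40.9500 → up 52.0065 (V=33.6571), down 26.6175 (V=59.0461). Price 36.9260; hedge Δ=-1.0000, bond B=77.8760.
  t=1,j=1: stock 80.0100 → up 101.6127 (V=29.9986), down 52.0065 (V=33.6571). Price 28.1834; hedge Δ=-0.0738, bond B=34.0843.
  t=0,j=0: stock 63.0000 → up 80.0100 (V=28.1834), down 40.9500 (V=36.9260). Price 27.8005; hedge Δ=-0.2238, bond B=41.9015.
As a check, the time-0 holding Δ(0,0)·S0 + B(0,0) comes to 27.8005 — exactly V0.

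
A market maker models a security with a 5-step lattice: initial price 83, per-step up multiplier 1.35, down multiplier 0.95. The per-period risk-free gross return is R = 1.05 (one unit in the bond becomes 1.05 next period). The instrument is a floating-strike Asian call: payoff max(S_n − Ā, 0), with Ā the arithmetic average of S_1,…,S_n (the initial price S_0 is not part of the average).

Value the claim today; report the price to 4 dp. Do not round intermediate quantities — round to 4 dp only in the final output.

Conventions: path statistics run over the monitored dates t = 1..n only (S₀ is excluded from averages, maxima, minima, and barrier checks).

price = 9.8081

Risk-neutral up-probability p* = (R−d)/(u−d) = (1.05−0.95)/(1.35−0.95) = 0.2500; the claim prices as the p*-weighted sum of path payoffs discounted by R^5.
Enumerate all 2^5 = 32 price paths (U = up ×1.35, D = down ×0.95); each path with k up-moves has probability p*^k·(1−p*)^(5−k).
DDDDD: Ā=71.3495, payoff=0.0000, prob=0.237305
UDDDD: Ā=101.3914, payoff=0.0000, prob=0.079102
DUDDD: Ā=94.7514, payoff=0.0000, prob=0.079102
UUDDD: Ā=134.6467, payoff=0.0000, prob=0.026367
DDUDD: Ā=88.4434, payoff=2.8220, prob=0.079102
UDUDD: Ā=125.6827, payoff=4.0103, prob=0.026367
DUUDD: Ā=119.0427, payoff=10.6503, prob=0.026367
UUUDD: Ā=169.1659, payoff=15.1346, prob=0.008789
DDDUD: Ā=82.4508, payoff=8.8146, prob=0.079102
UDDUD: Ā=117.1669, payoff=12.5261, prob=0.026367
DUDUD: Ā=110.5269, payoff=19.1661, prob=0.026367
UUDUD: Ā=157.0645, payoff=27.2360, prob=0.008789
DDUUD: Ā=104.2189, payoff=25.4741, prob=0.026367
UDUUD: Ā=148.1005, payoff=36.2000, prob=0.008789
DUUUD: Ā=141.4605, payoff=42.8400, prob=0.008789
UUUUD: Ā=201.0229, payoff=60.8779, prob=0.002930
DDDDU: Ā=76.7578, payoff=14.5076, prob=0.079102
UDDDU: Ā=109.0769, payoff=20.6161, prob=0.026367
DUDDU: Ā=102.4369, payoff=27.2561, prob=0.026367
UUDDU: Ā=145.5682, payoff=38.7323, prob=0.008789
DDUDU: Ā=96.1289, payoff=33.5641, prob=0.026367
UDUDU: Ā=136.6042, payoff=47.6963, prob=0.008789
DUUDU: Ā=129.9642, payoff=54.3363, prob=0.008789
UUUDU: Ā=184.6860, payoff=77.2148, prob=0.002930
DDDUU: Ā=90.1363, payoff=39.5567, prob=0.026367
UDDUU: Ā=128.0884, payoff=56.2121, prob=0.008789
DUDUU: Ā=121.4484, payoff=62.8521, prob=0.008789
UUDUU: Ā=172.5846, payoff=89.3162, prob=0.002930
DDUUU: Ā=115.1404, payoff=69.1601, prob=0.008789
UDUUU: Ā=163.6206, payoff=98.2802, prob=0.002930
DUUUU: Ā=156.9806, payoff=104.9202, prob=0.002930
UUUUU: Ā=223.0777, payoff=149.0971, prob=0.000977
Price = Σ prob·payoff / R^5 = 12.517913 / 1.276282 = 9.8081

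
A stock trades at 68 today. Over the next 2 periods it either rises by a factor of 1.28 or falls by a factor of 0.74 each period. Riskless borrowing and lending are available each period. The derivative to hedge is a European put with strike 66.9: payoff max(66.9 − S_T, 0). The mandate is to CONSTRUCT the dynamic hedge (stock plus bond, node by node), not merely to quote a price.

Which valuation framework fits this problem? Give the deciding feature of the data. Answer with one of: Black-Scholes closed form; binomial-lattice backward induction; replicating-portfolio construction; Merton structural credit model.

Key observation: since the answer must list Δ and B at each node of the 1.28/0.74 lattice on 68, the replicating-portfolio method — solving the two-state system at every node — is the one that applies.

framework: replicating-portfolio construction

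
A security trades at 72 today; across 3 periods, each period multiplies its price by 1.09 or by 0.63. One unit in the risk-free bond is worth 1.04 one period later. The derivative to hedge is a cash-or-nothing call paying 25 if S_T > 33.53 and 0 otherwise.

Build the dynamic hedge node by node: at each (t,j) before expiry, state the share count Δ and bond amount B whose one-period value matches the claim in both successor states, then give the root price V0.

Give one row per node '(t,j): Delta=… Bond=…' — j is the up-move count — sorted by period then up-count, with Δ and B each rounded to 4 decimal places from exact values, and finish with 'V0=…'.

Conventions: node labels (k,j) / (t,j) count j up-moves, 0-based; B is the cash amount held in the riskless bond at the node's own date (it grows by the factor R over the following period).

(0,0): Delta=0.1352 Bond=11.7582
(1,0): Delta=1.0268 Bond=-28.2151
(1,1): Delta=0.0724 Bond=17.1607
(2,0): Delta=0.0000 Bond=0.0000
(2,1): Delta=1.0992 Bond=-32.9222
(2,2): Delta=0.0000 Bond=24.0385
V0=21.4942

No-arbitrage ⇒ martingale measure with p* = (R−d)/(u−d) = 0.8913.
At maturity the claim pays: V(3,0)=0.0000, V(3,1)=0.0000, V(3,2)=25.0000, V(3,3)=25.0000
Node (2,0) S=28.5768: V=(p*·0.0000+(1−p*)·0.0000)/1.04=0.0000; Δ=(0.0000−0.0000)/(31.1487−18.0034)=0.0000; B=V−Δ·S=0.0000
Node (2,1) S=49.4424: V=(p*·25.0000+(1−p*)·0.0000)/1.04=21.4256; Δ=(25.0000−0.0000)/(53.8922−31.1487)=1.0992; B=V−Δ·S=-32.9222
Node (2,2) S=85.5432: V=(p*·25.0000+(1−p*)·25.0000)/1.04=24.0385; Δ=(25.0000−25.0000)/(93.2421−53.8922)=0.0000; B=V−Δ·S=24.0385
Node (1,0) S=45.3600: V=(p*·21.4256+(1−p*)·0.0000)/1.04=18.3622; Δ=(21.4256−0.0000)/(49.4424−28.5768)=1.0268; B=V−Δ·S=-28.2151
Node (1,1) S=78.4800: V=(p*·24.0385+(1−p*)·21.4256)/1.04=22.8408; Δ=(24.0385−21.4256)/(85.5432−49.4424)=0.0724; B=V−Δ·S=17.1607
Node (0,0) S=72.0000: V=(p*·22.8408+(1−p*)·18.3622)/1.04=21.4942; Δ=(22.8408−18.3622)/(78.4800−45.3600)=0.1352; B=V−Δ·S=11.7582
Verification: the root portfolio costs Δ(0,0)·S0 + B(0,0) = 21.4942, matching V0.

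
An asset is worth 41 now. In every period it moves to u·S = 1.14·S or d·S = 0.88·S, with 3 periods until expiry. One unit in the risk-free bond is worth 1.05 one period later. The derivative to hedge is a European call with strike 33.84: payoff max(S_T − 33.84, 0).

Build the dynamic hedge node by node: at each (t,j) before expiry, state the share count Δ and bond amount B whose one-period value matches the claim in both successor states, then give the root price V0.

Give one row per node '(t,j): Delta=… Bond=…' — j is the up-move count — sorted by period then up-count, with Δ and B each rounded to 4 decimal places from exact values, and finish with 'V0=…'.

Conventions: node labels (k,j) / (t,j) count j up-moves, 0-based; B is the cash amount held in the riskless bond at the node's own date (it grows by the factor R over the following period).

No-arbitrage ⇒ martingale measure with p* = (R−d)/(u−d) = 0.6538.
Terminal payoffs: V(3,0)=0.0000, V(3,1)=2.3555, V(3,2)=13.0496, V(3,3)=26.9033
Node (2,0) S=31.7504: V=(p*·2.3555+(1−p*)·0.0000)/1.05=1.4668; Δ=(2.3555−0.0000)/(36.1955−27.9404)=0.2853; B=V−Δ·S=-7.5927
Node (2,1) S=41.1312: V=(p*·13.0496+(1−p*)·2.3555)/1.05=8.9026; Δ=(13.0496−2.3555)/(46.8896−36.1955)=1.0000; B=V−Δ·S=-32.2286
Node (2,2) S=53.2836: V=(p*·26.9033+(1−p*)·13.0496)/1.05=21.0550; Δ=(26.9033−13.0496)/(60.7433−46.8896)=1.0000; B=V−Δ·S=-32.2286
Node (1,0) S=36.0800: V=(p*·8.9026+(1−p*)·1.4668)/1.05=6.0273; Δ=(8.9026−1.4668)/(41.1312−31.7504)=0.7927; B=V−Δ·S=-22.5722
Node (1,1) S=46.7400: V=(p*·21.0550+(1−p*)·8.9026)/1.05=16.0461; Δ=(21.0550−8.9026)/(53.2836−41.1312)=1.0000; B=V−Δ·S=-30.6939
Node (0,0) S=41.0000: V=(p*·16.0461+(1−p*)·6.0273)/1.05=11.9791; Δ=(16.0461−6.0273)/(46.7400−36.0800)=0.9399; B=V−Δ·S=-26.5548
As a check, the time-0 holding Δ(0,0)·S0 + B(0,0) comes to 11.9791 — exactly V0.

(0,0): Delta=0.9399 Bond=-26.5548
(1,0): Delta=0.7927 Bond=-22.5722
(1,1): Delta=1.0000 Bond=-30.6939
(2,0): Delta=0.2853 Bond=-7.5927
(2,1): Delta=1.0000 Bond=-32.2286
(2,2): Delta=1.0000 Bond=-32.2286
V0=11.9791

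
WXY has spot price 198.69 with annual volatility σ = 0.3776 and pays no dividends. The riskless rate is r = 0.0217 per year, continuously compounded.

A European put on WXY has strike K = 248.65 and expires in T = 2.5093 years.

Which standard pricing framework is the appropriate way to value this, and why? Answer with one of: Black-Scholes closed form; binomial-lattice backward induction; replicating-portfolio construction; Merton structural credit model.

Key observation: a European-exercise option on WXY struck at 248.65 — a GBM underlying with constant parameters — admits an analytic price: the data contain no early exercise, no discrete tree, no debt structure.

framework: Black-Scholes closed form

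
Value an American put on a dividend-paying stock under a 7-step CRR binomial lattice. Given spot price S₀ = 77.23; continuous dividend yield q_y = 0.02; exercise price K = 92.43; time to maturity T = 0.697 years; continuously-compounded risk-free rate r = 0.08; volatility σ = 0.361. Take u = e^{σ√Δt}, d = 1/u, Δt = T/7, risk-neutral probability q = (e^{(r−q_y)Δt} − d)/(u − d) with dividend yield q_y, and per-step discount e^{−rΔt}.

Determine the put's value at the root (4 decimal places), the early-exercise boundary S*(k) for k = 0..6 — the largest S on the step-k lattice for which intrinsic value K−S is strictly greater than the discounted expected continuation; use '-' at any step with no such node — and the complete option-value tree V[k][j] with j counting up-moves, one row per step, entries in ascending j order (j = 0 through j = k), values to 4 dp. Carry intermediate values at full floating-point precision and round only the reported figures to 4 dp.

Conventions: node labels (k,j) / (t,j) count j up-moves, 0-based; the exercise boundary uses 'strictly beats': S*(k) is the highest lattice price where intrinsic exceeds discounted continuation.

params: Δt=0.09957 u=1.12066 d=0.89234 q=0.49780 e^(-rΔt)=0.99207
t_7 payoffs: 57.6378 48.7355 37.5555 23.5149 5.8818 0.0000 0.0000 0.0000
t_6: node(6,0) S=38.9901 payoff=53.4399 vs cont=52.7841 → 53.4399 [stop]  node(6,1) S=48.9664 payoff=43.4636 vs cont=42.8277 → 43.4636 [stop]  node(6,2) S=61.4953 payoff=30.9347 vs cont=30.3237 → 30.9347 [stop]  node(6,3) S=77.2300 payoff=15.2000 vs cont=14.6203 → 15.2000 [stop]  node(6,4) S=96.9907 payoff=0.0000 vs cont=2.9304 → 2.9304 [wait]  node(6,5) S=121.8074 payoff=0.0000 vs cont=0.0000 → 0.0000 [wait]  node(6,6) S=152.9740 payoff=0.0000 vs cont=0.0000 → 0.0000 [wait]  ⇒ S*(6)=77.2300
t_5: node(5,0) S=43.6945 payoff=48.7355 vs cont=48.0891 → 48.7355 [stop]  node(5,1) S=54.8745 payoff=37.5555 vs cont=36.9314 → 37.5555 [stop]  node(5,2) S=68.9151 payoff=23.5149 vs cont=22.9187 → 23.5149 [stop]  node(5,3) S=86.5482 payoff=5.8818 vs cont=9.0201 → 9.0201 [wait]  node(5,4) S=108.6931 payoff=0.0000 vs cont=1.4600 → 1.4600 [wait]  node(5,5) S=136.5041 payoff=0.0000 vs cont=0.0000 → 0.0000 [wait]  ⇒ S*(5)=68.9151
t_4: node(4,0) S=48.9664 payoff=43.4636 vs cont=42.8277 → 43.4636 [stop]  node(4,1) S=61.4953 payoff=30.9347 vs cont=30.3237 → 30.9347 [stop]  node(4,2) S=77.2300 payoff=15.2000 vs cont=16.1701 → 16.1701 [wait]  node(4,3) S=96.9907 payoff=0.0000 vs cont=5.2150 → 5.2150 [wait]  node(4,4) S=121.8074 payoff=0.0000 vs cont=0.7274 → 0.7274 [wait]  ⇒ S*(4)=61.4953
t_3: node(3,0) S=54.8745 payoff=37.5555 vs cont=36.9314 → 37.5555 [stop]  node(3,1) S=68.9151 payoff=23.5149 vs cont=23.3978 → 23.5149 [stop]  node(3,2) S=86.5482 payoff=5.8818 vs cont=10.6317 → 10.6317 [wait]  node(3,3) S=108.6931 payoff=0.0000 vs cont=2.9574 → 2.9574 [wait]  ⇒ S*(3)=68.9151
t_2: node(2,0) S=61.4953 payoff=30.9347 vs cont=30.3237 → 30.9347 [stop]  node(2,1) S=77.2300 payoff=15.2000 vs cont=16.9660 → 16.9660 [wait]  node(2,2) S=96.9907 payoff=0.0000 vs cont=6.7574 → 6.7574 [wait]  ⇒ S*(2)=61.4953
t_1: node(1,0) S=68.9151 payoff=23.5149 vs cont=23.7908 → 23.7908 [wait]  node(1,1) S=86.5482 payoff=5.8818 vs cont=11.7899 → 11.7899 [wait]  ⇒ S*(1)=-
t_0: node(0,0) S=77.2300 payoff=15.2000 vs cont=17.6755 → 17.6755 [wait]  ⇒ S*(0)=-

price = 17.6755
boundary = - - 61.4953 68.9151 61.4953 68.9151 77.2300
tree:
17.6755
23.7908 11.7899
30.9347 16.9660 6.7574
37.5555 23.5149 10.6317 2.9574
43.4636 30.9347 16.1701 5.2150 0.7274
48.7355 37.5555 23.5149 9.0201 1.4600 0.0000
53.4399 43.4636 30.9347 15.2000 2.9304 0.0000 0.0000
57.6378 48.7355 37.5555 23.5149 5.8818 0.0000 0.0000 0.0000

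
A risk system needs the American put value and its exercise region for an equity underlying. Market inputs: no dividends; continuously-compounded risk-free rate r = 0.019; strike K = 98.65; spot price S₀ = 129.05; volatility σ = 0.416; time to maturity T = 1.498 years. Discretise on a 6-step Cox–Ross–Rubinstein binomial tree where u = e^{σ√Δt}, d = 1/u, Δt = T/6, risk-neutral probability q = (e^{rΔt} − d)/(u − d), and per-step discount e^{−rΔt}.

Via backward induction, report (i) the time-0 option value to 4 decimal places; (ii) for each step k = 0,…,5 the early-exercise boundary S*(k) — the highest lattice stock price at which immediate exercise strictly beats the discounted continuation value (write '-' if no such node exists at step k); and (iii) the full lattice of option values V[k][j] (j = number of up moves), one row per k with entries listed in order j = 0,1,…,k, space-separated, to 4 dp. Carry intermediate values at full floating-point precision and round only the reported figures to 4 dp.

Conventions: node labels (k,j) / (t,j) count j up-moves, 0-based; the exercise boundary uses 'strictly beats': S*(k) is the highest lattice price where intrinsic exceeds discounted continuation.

Δt=0.24967, u=1.23104, d=0.81232, q=0.45958, disc=e^(-rΔt)=0.99527
k=6 terminal: V=max(K-S,0) → 61.5717 42.4591 13.4946 0.0000 0.0000 0.0000 0.0000
k=5: j=0 S=45.6450 intr=53.0050 cont=52.5382 V=53.0050[EX]; j=1 S=69.1734 intr=29.4766 cont=29.0098 V=29.4766[EX]; j=2 S=104.8299 intr=0.0000 cont=7.2583 V=7.2583[hold]; j=3 S=158.8660 intr=0.0000 cont=0.0000 V=0.0000[hold]; j=4 S=240.7560 intr=0.0000 cont=0.0000 V=0.0000[hold]; j=5 S=364.8573 intr=0.0000 cont=0.0000 V=0.0000[hold]  S*(5)=69.1734
k=4: j=0 S=56.1909 intr=42.4591 cont=41.9922 V=42.4591[EX]; j=1 S=85.1554 intr=13.4946 cont=19.1744 V=19.1744[hold]; j=2 S=129.0500 intr=0.0000 cont=3.9040 V=3.9040[hold]; j=3 S=195.5708 intr=0.0000 cont=0.0000 V=0.0000[hold]; j=4 S=296.3808 intr=0.0000 cont=0.0000 V=0.0000[hold]  S*(4)=56.1909
k=3: j=0 S=69.1734 intr=29.4766 cont=31.6077 V=31.6077[hold]; j=1 S=104.8299 intr=0.0000 cont=12.0990 V=12.0990[hold]; j=2 S=158.8660 intr=0.0000 cont=2.0998 V=2.0998[hold]; j=3 S=240.7560 intr=0.0000 cont=0.0000 V=0.0000[hold]  S*(3)=-
k=2: j=0 S=85.1554 intr=13.4946 cont=22.5348 V=22.5348[hold]; j=1 S=129.0500 intr=0.0000 cont=7.4681 V=7.4681[hold]; j=2 S=195.5708 intr=0.0000 cont=1.1294 V=1.1294[hold]  S*(2)=-
k=1: j=0 S=104.8299 intr=0.0000 cont=15.5366 V=15.5366[hold]; j=1 S=158.8660 intr=0.0000 cont=4.5334 V=4.5334[hold]  S*(1)=-
k=0: j=0 S=129.0500 intr=0.0000 cont=10.4302 V=10.4302[hold]  S*(0)=-

price = 10.4302
boundary = - - - - 56.1909 69.1734
tree:
10.4302
15.5366 4.5334
22.5348 7.4681 1.1294
31.6077 12.0990 2.0998 0.0000
42.4591 19.1744 3.9040 0.0000 0.0000
53.0050 29.4766 7.2583 0.0000 0.0000 0.0000
61.5717 42.4591 13.4946 0.0000 0.0000 0.0000 0.0000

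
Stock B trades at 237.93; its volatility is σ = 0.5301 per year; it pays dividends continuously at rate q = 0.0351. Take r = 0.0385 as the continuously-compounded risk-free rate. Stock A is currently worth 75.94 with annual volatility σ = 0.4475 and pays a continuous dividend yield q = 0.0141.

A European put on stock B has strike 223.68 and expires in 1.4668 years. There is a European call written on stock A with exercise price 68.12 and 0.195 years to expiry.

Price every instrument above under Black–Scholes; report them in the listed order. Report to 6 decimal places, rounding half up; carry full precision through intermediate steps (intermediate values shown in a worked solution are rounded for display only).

price(stock B put K=223.68) = 48.057189
price(stock A call K=68.12) = 10.601996

[stock B put K=223.68]
σ√T = 0.5301·√1.4668 = 0.642012
d₁ = (ln(S/K) + (r−q+σ²/2)T) / (σ√T) = (ln(237.93/223.68) + (0.0385−0.0351+0.5301²/2)·1.4668) / 0.642012 = (0.061760 + 0.211077) / 0.642012 = 0.424972
d₂ = d₁ − σ√T = 0.424972 − 0.642012 = -0.217040
e^{−rT} = 0.945093
e^{−qT} = 0.949818
N(−d₁) = 0.335429,  N(−d₂) = 0.585912
price = K·e^{−rT}·N(−d₂) − S·e^{−qT}·N(−d₁) = 123.860795 − 75.803606 = 48.057189
[stock A call K=68.12]
σ√T = 0.4475·√0.195 = 0.197611
d₁ = (ln(S/K) + (r−q+σ²/2)T) / (σ√T) = (ln(75.94/68.12) + (0.0385−0.0141+0.4475²/2)·0.195) / 0.197611 = (0.108673 + 0.024283) / 0.197611 = 0.672816
d₂ = d₁ − σ√T = 0.672816 − 0.197611 = 0.475206
e^{−rT} = 0.992521
e^{−qT} = 0.997254
N(d₁) = 0.749468,  N(d₂) = 0.682680
price = S·e^{−qT}·N(d₁) − K·e^{−rT}·N(d₂) = 56.758324 − 46.156327 = 10.601996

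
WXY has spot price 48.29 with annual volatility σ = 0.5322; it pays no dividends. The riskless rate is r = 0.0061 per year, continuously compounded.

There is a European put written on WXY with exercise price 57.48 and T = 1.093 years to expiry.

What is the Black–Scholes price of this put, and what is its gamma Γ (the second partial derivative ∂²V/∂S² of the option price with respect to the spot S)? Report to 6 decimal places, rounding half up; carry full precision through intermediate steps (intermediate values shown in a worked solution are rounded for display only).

price = 16.456266
Γ = 0.014844

σ√T = 0.5322·√1.093 = 0.556397
d₁ = (ln(S/K) + (r+σ²/2)T) / (σ√T) = (ln(48.29/57.48) + (0.0061+0.5322²/2)·1.093) / 0.556397 = (-0.174213 + 0.161456) / 0.556397 = -0.022927
d₂ = d₁ − σ√T = -0.022927 − 0.556397 = -0.579324
e^{−rT} = 0.993355
N(−d₁) = 0.509146,  N(−d₂) = 0.718815
Put price V = K·e^{−rT}·N(−d₂) − S·N(−d₁) = 41.042908 − 24.586642 = 16.456266
φ(d₁) = (1/√(2π))·e^{−d₁²/2} = 0.398837
Γ = φ(d₁) / (S·σ·√T) = 0.014844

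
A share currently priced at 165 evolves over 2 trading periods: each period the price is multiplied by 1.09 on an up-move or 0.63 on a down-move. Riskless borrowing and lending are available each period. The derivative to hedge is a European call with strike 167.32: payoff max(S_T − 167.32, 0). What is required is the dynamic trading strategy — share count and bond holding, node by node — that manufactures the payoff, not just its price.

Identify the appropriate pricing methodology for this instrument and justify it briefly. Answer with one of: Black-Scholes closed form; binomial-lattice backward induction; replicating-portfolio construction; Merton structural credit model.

Key observation: a price alone would not answer the question — the per-node share/bond construction on the spot-165, 1.09/0.63 tree is required, and only the replicating-portfolio method yields it.

framework: replicating-portfolio construction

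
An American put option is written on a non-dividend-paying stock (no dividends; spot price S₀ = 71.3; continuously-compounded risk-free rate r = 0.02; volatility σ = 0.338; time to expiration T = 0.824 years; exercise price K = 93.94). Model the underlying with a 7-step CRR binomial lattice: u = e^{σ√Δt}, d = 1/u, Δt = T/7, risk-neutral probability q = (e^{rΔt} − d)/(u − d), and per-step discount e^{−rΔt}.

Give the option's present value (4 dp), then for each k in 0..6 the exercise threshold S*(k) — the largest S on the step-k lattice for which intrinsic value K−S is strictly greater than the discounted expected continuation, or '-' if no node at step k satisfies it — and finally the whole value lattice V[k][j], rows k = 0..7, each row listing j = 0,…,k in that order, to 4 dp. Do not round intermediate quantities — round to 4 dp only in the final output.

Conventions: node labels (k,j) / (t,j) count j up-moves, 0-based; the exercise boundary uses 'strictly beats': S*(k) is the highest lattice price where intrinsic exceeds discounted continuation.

Δt=0.11771  u=1.12296  d=0.89051  q=0.48118  discount=0.99765
step 7 (expiry): payoffs max(K−S,0) = 62.2775 54.0125 43.5900 30.4470 13.8731 0.0000 0.0000 0.0000
step 6: (k=6,j=0): S=35.5557, K−S=58.3843, hold=58.1634 ⇒ V=58.3843 exercise | (k=6,j=1): S=44.8369, K−S=49.1031, hold=48.8822 ⇒ V=49.1031 exercise | (k=6,j=2): S=56.5409, K−S=37.3991, hold=37.1782 ⇒ V=37.3991 exercise | (k=6,j=3): S=71.3000, K−S=22.6400, hold=22.4191 ⇒ V=22.6400 exercise | (k=6,j=4): S=89.9118, K−S=4.0282, hold=7.1807 ⇒ V=7.1807 continue | (k=6,j=5): S=113.3818, K−S=0.0000, hold=0.0000 ⇒ V=0.0000 continue | (k=6,j=6): S=142.9784, K−S=0.0000, hold=0.0000 ⇒ V=0.0000 continue  boundary S*=71.3000
step 5: (k=5,j=0): S=39.9275, K−S=54.0125, hold=53.7916 ⇒ V=54.0125 exercise | (k=5,j=1): S=50.3500, K−S=43.5900, hold=43.3691 ⇒ V=43.5900 exercise | (k=5,j=2): S=63.4930, K−S=30.4470, hold=30.2261 ⇒ V=30.4470 exercise | (k=5,j=3): S=80.0669, K−S=13.8731, hold=15.1655 ⇒ V=15.1655 continue | (k=5,j=4): S=100.9671, K−S=0.0000, hold=3.7167 ⇒ V=3.7167 continue | (k=5,j=5): S=127.3230, K−S=0.0000, hold=0.0000 ⇒ V=0.0000 continue  boundary S*=63.4930
step 4: (k=4,j=0): S=44.8369, K−S=49.1031, hold=48.8822 ⇒ V=49.1031 exercise | (k=4,j=1): S=56.5409, K−S=37.3991, hold=37.1782 ⇒ V=37.3991 exercise | (k=4,j=2): S=71.3000, K−S=22.6400, hold=23.0395 ⇒ V=23.0395 continue | (k=4,j=3): S=89.9118, K−S=4.0282, hold=9.6339 ⇒ V=9.6339 continue | (k=4,j=4): S=113.3818, K−S=0.0000, hold=1.9238 ⇒ V=1.9238 continue  boundary S*=56.5409
step 3: (k=3,j=0): S=50.3500, K−S=43.5900, hold=43.3691 ⇒ V=43.5900 exercise | (k=3,j=1): S=63.4930, K−S=30.4470, hold=30.4179 ⇒ V=30.4470 exercise | (k=3,j=2): S=80.0669, K−S=13.8731, hold=16.5500 ⇒ V=16.5500 continue | (k=3,j=3): S=100.9671, K−S=0.0000, hold=5.9100 ⇒ V=5.9100 continue  boundary S*=63.4930
step 2: (k=2,j=0): S=56.5409, K−S=37.3991, hold=37.1782 ⇒ V=37.3991 exercise | (k=2,j=1): S=71.3000, K−S=22.6400, hold=23.7041 ⇒ V=23.7041 continue | (k=2,j=2): S=89.9118, K−S=4.0282, hold=11.4033 ⇒ V=11.4033 continue  boundary S*=56.5409
step 1: (k=1,j=0): S=63.4930, K−S=30.4470, hold=30.7369 ⇒ V=30.7369 continue | (k=1,j=1): S=80.0669, K−S=13.8731, hold=17.7434 ⇒ V=17.7434 continue  boundary S*=-
step 0: (k=0,j=0): S=71.3000, K−S=22.6400, hold=24.4271 ⇒ V=24.4271 continue  boundary S*=-

price = 24.4271
boundary = - - 56.5409 63.4930 56.5409 63.4930 71.3000
tree:
24.4271
30.7369 17.7434
37.3991 23.7041 11.4033
43.5900 30.4470 16.5500 5.9100
49.1031 37.3991 23.0395 9.6339 1.9238
54.0125 43.5900 30.4470 15.1655 3.7167 0.0000
58.3843 49.1031 37.3991 22.6400 7.1807 0.0000 0.0000
62.2775 54.0125 43.5900 30.4470 13.8731 0.0000 0.0000 0.0000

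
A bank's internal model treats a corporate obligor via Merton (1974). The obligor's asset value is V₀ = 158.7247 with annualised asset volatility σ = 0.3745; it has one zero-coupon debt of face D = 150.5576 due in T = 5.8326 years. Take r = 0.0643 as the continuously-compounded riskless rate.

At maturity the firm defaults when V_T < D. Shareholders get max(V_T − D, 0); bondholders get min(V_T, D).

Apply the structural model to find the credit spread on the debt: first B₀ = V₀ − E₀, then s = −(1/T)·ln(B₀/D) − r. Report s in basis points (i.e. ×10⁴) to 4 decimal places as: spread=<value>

spread=424.9913

Work the structural quantities from V₀ = 158.7247 against face 150.5576:
d₁ = [ln(V₀/D) + (r + σ²/2)T] / (σ√T)
   = [ln(158.7247/150.5576) + (0.0643 + 0.5·0.3745²)·5.8326] / (0.3745·√5.8326)
   = [0.052826 + 0.784048] / 0.904447 = 0.925288
d₂ = d₁ − σ√T = 0.925288 − 0.904447 = 0.020841
N(d₁) = 0.822592,  N(d₂) = 0.508314,  e^(−rT) = 0.687264
E₀ = V₀·N(d₁) − D·e^(−rT)·N(d₂)
   = 158.7247·0.822592 − 150.5576·0.687264·0.508314 = 77.968953
B₀ = V₀ − E₀ = 158.7247 − 77.968953 = 80.755747
spread = −(1/T)·ln(B₀/D) − r = −(1/5.8326)·ln(80.755747/150.5576) − 0.0643 = 0.04249913
in basis points: 0.04249913 × 10⁴ = 424.9913 bp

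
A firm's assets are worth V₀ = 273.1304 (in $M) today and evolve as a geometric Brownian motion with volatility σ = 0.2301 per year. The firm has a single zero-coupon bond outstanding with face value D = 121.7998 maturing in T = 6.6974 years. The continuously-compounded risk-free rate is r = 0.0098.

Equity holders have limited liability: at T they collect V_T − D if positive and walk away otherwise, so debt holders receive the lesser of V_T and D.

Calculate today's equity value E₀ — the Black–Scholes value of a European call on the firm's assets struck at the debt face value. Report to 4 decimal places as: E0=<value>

E0=162.2883

Work the structural quantities from V₀ = 273.1304 against face 121.7998:
d₁ = [ln(V₀/D) + (r + σ²/2)T] / (σ√T)
   = [ln(273.1304/121.7998) + (0.0098 + 0.5·0.2301²)·6.6974] / (0.2301·√6.6974)
   = [0.807571 + 0.242935] / 0.595484 = 1.764122
d₂ = d₁ − σ√T = 1.764122 − 0.595484 = 1.168638
N(d₁) = 0.961144,  N(d₂) = 0.878725,  e^(−rT) = 0.936473
E₀ = V₀·N(d₁) − D·e^(−rT)·N(d₂)
   = 273.1304·0.961144 − 121.7998·0.936473·0.878725 = 162.288348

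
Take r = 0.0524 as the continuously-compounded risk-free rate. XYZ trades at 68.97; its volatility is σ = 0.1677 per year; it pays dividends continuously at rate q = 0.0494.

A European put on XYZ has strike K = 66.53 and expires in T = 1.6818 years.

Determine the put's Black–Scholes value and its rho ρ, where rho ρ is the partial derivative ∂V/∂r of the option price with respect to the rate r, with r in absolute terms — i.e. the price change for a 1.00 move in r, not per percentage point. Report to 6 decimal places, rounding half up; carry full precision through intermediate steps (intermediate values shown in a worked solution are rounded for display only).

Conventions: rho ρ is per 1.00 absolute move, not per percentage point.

price = 4.204050
ρ = -47.956405

σ√T = 0.1677·√1.6818 = 0.217480
d₁ = (ln(S/K) + (r−q+σ²/2)T) / (σ√T) = (ln(68.97/66.53) + (0.0524−0.0494+0.1677²/2)·1.6818) / 0.217480 = (0.036019 + 0.028694) / 0.217480 = 0.297557
d₂ = d₁ − σ√T = 0.297557 − 0.217480 = 0.080077
e^{−rT} = 0.915645
e^{−qT} = 0.920277
N(−d₁) = 0.383020,  N(−d₂) = 0.468088
Put price V = K·e^{−rT}·N(−d₂) − S·e^{−qT}·N(−d₁) = 28.514927 − 24.310878 = 4.204050
ρ = −K·T·e^{−rT}·N(−d₂) = -47.956405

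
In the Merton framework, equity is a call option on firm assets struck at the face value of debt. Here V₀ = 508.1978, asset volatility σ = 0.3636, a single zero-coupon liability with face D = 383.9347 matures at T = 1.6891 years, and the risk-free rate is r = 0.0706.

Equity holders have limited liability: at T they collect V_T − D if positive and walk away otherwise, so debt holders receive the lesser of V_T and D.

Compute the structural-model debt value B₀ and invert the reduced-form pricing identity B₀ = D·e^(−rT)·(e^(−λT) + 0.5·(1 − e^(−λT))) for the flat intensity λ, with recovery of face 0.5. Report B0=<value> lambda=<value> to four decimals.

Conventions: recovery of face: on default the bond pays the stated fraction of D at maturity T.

With assets at 508.1978 and a single debt payment of 383.9347 at 1.6891 years:
d₁ = [ln(V₀/D) + (r + σ²/2)T] / (σ√T)
   = [ln(508.1978/383.9347) + (0.0706 + 0.5·0.3636²)·1.6891] / (0.3636·√1.6891)
   = [0.280398 + 0.230904] / 0.472554 = 1.081998
d₂ = d₁ − σ√T = 1.081998 − 0.472554 = 0.609443
N(d₁) = 0.860373,  N(d₂) = 0.728885,  e^(−rT) = 0.887585
E₀ = V₀·N(d₁) − D·e^(−rT)·N(d₂)
   = 508.1978·0.860373 − 383.9347·0.887585·0.728885 = 188.854174
B₀ = V₀ − E₀ = 508.1978 − 188.854174 = 319.343626
e^(−λT) = (B₀·e^(rT)/D − 0.5)/(1 − 0.5) = (319.3436·1.126652/383.9347 − 0.5)/0.5 = 0.87422041
λ = −ln(0.87422041)/1.6891 = 0.079582

B0=319.3436 lambda=0.0796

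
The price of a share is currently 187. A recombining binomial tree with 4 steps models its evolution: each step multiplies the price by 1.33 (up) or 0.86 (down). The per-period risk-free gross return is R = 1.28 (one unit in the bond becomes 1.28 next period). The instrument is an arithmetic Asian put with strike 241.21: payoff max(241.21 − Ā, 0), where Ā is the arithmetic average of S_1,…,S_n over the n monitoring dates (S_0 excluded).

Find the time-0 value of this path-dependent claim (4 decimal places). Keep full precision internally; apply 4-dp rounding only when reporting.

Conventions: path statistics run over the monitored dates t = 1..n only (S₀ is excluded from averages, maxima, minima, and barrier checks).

price = 0.5664

Set p* = 0.8936 (from d < R < u); the path-dependent value is the discounted p*-expectation over all price paths.
Enumerate all 2^4 = 16 price paths (U = up ×1.33, D = down ×0.86); each path with k up-moves has probability p*^k·(1−p*)^(4−k).
DDDD: Ā=130.0895, payoff=111.1205, prob=0.000128
UDDD: Ā=201.1850, payoff=40.0250, prob=0.001076
DUDD: Ā=179.2125, payoff=61.9975, prob=0.001076
UUDD: Ā=277.1542, payoff=0.0000, prob=0.009037
DDUD: Ā=160.3162, payoff=80.8938, prob=0.001076
UDUD: Ā=247.9308, payoff=0.0000, prob=0.009037
DUUD: Ā=225.9583, payoff=15.2517, prob=0.009037
UUUD: Ā=349.4471, payoff=0.0000, prob=0.075915
DDDU: Ā=144.0653, payoff=97.1447, prob=0.001076
UDDU: Ā=222.7986, payoff=18.4114, prob=0.009037
DUDU: Ā=200.8261, payoff=40.3839, prob=0.009037
UUDU: Ā=310.5800, payoff=0.0000, prob=0.075915
DDUU: Ā=181.9298, payoff=59.2802, prob=0.009037
UDUU: Ā=281.3565, payoff=0.0000, prob=0.075915
DUUU: Ā=259.3840, payoff=0.0000, prob=0.075915
UUUU: Ā=401.1404, payoff=0.0000, prob=0.637684
Price = Σ prob·payoff / R^4 = 1.520488 / 2.684355 = 0.5664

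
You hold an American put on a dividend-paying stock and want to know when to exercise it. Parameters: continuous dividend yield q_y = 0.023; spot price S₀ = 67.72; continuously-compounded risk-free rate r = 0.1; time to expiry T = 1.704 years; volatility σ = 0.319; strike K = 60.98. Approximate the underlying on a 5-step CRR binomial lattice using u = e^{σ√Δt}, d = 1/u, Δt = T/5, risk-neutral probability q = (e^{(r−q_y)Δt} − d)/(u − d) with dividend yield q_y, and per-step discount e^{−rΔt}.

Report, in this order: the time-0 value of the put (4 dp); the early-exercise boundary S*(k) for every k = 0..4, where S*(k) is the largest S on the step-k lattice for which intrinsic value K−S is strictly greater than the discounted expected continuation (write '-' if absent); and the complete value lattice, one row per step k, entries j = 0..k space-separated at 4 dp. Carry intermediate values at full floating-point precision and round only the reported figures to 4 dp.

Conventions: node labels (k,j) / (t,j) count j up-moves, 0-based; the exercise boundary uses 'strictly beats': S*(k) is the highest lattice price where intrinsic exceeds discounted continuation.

Δt=0.34080, u=1.20469, d=0.83009, q=0.52456, disc=e^(-rΔt)=0.96649
k=5 terminal: V=max(K-S,0) → 34.2910 22.2466 4.7666 0.0000 0.0000 0.0000
k=4: j=0 S=32.1521 intr=28.8279 cont=27.0358 V=28.8279[EX]; j=1 S=46.6620 intr=14.3180 cont=12.6392 V=14.3180[EX]; j=2 S=67.7200 intr=0.0000 cont=2.1903 V=2.1903[hold]; j=3 S=98.2813 intr=0.0000 cont=0.0000 V=0.0000[hold]; j=4 S=142.6346 intr=0.0000 cont=0.0000 V=0.0000[hold]  S*(4)=46.6620
k=3: j=0 S=38.7334 intr=22.2466 cont=20.5058 V=22.2466[EX]; j=1 S=56.2134 intr=4.7666 cont=7.6898 V=7.6898[hold]; j=2 S=81.5819 intr=0.0000 cont=1.0065 V=1.0065[hold]; j=3 S=118.3989 intr=0.0000 cont=0.0000 V=0.0000[hold]  S*(3)=38.7334
k=2: j=0 S=46.6620 intr=14.3180 cont=14.1212 V=14.3180[EX]; j=1 S=67.7200 intr=0.0000 cont=4.0438 V=4.0438[hold]; j=2 S=98.2813 intr=0.0000 cont=0.4625 V=0.4625[hold]  S*(2)=46.6620
k=1: j=0 S=56.2134 intr=4.7666 cont=8.6295 V=8.6295[hold]; j=1 S=81.5819 intr=0.0000 cont=2.0927 V=2.0927[hold]  S*(1)=-
k=0: j=0 S=67.7200 intr=0.0000 cont=5.0263 V=5.0263[hold]  S*(0)=-

price = 5.0263
boundary = - - 46.6620 38.7334 46.6620
tree:
5.0263
8.6295 2.0927
14.3180 4.0438 0.4625
22.2466 7.6898 1.0065 0.0000
28.8279 14.3180 2.1903 0.0000 0.0000
34.2910 22.2466 4.7666 0.0000 0.0000 0.0000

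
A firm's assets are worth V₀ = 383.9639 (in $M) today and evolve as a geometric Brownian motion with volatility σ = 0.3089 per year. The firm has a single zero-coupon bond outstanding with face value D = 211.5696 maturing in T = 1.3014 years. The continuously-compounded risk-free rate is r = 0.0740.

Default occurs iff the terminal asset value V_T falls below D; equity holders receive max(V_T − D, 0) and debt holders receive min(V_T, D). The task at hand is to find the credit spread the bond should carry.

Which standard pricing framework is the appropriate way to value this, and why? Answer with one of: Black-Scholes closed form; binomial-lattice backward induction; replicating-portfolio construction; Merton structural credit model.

Key observation: a levered firm with one bullet debt due at 1.3014 years is the canonical structural-credit setup: equity is a call on the firm's assets struck at the face value.

framework: Merton structural credit model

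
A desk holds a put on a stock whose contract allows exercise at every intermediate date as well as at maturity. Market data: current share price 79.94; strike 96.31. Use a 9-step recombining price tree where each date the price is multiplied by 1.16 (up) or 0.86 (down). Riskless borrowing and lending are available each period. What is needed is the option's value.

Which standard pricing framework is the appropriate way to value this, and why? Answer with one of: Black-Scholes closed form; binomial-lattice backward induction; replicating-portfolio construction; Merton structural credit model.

Key observation: early exercise of the strike-96.31 put must be checked at each of the 9 dates (spot 79.94), which forces a node-by-node comparison of intrinsic and continuation value backward from expiry.

framework: binomial-lattice backward induction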